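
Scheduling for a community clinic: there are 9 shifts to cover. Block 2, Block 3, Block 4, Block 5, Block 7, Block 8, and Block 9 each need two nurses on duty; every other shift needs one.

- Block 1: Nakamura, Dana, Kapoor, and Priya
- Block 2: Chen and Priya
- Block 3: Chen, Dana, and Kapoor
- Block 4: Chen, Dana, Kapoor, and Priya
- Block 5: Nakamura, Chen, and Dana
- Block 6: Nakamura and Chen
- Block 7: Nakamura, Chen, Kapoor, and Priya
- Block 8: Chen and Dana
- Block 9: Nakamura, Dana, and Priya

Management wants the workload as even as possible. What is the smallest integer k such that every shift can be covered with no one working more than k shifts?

4

With 5 nurses and 16 worker-slots to fill, someone must work at least ⌈16/5⌉ = 4 shifts, so k ≥ 4.
k = 4 works: Block 1→Nakamura, Block 2→Chen+Priya, Block 3→Chen+Dana, Block 4→Dana+Kapoor, Block 5→Nakamura+Chen, Block 6→Nakamura, Block 7→Kapoor+Priya, Block 8→Chen+Dana, Block 9→Nakamura+Dana.
Loads: Nakamura 4, Chen 4, Dana 4, Kapoor 2, Priya 2 — all ≤ 4.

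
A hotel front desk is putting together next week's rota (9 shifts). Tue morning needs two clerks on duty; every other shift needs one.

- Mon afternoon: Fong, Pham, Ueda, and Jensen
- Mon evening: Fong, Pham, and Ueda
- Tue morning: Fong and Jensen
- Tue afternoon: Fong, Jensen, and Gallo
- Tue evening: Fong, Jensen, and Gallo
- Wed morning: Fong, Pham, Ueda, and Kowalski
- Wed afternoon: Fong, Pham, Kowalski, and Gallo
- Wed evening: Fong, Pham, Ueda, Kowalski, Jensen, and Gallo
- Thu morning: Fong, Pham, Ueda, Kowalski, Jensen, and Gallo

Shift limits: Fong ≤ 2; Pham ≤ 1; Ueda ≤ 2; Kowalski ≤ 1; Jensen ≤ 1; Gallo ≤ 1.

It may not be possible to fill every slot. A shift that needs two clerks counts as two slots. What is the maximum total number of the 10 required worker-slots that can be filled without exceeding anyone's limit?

8

Total capacity across all clerks is 2+1+2+1+1+1 = 8, and 10 slots are needed, so at most 8 can be filled.
An assignment achieving 8: Mon afternoon→Pham, Mon evening→Fong, Tue morning→Fong+Jensen, Tue afternoon→Gallo, Wed morning→Ueda, Wed afternoon→Kowalski, Wed evening→Ueda.
Loads: Fong 2/2, Pham 1/1, Ueda 2/2, Kowalski 1/1, Jensen 1/1, Gallo 1/1.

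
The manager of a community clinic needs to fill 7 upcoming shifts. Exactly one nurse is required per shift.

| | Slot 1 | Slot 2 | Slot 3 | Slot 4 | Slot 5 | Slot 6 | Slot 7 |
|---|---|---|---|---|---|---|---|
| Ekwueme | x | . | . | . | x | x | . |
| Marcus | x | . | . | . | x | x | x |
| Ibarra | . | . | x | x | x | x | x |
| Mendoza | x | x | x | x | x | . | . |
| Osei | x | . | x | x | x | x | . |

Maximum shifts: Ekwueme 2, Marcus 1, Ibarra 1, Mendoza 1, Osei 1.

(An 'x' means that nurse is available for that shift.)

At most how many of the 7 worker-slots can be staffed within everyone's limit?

Total capacity across all nurses is 2+1+1+1+1 = 6, and 7 slots are needed, so at most 6 can be filled.
An assignment achieving 6: Slot 1→Ekwueme, Slot 2→Mendoza, Slot 3→Ibarra, Slot 4→Osei, Slot 6→Ekwueme, Slot 7→Marcus.
Loads: Ekwueme 2/2, Marcus 1/1, Ibarra 1/1, Mendoza 1/1, Osei 1/1.

6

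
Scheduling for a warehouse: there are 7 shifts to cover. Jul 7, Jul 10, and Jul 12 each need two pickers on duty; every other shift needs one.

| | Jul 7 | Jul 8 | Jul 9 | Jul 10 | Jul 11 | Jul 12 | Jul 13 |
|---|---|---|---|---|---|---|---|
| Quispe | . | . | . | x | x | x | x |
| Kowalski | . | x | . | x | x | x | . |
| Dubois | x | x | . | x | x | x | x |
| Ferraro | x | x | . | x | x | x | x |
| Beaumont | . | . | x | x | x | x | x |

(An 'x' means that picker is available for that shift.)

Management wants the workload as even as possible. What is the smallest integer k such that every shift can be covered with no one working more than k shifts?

With 5 pickers and 10 worker-slots to fill, someone must work at least ⌈10/5⌉ = 2 shifts, so k ≥ 2.
k = 2 works: Jul 7→Dubois+Ferraro, Jul 8→Kowalski, Jul 9→Beaumont, Jul 10→Kowalski+Dubois, Jul 11→Quispe, Jul 12→Ferraro+Beaumont, Jul 13→Quispe.
Loads: Quispe 2, Kowalski 2, Dubois 2, Ferraro 2, Beaumont 2 — all ≤ 2.

2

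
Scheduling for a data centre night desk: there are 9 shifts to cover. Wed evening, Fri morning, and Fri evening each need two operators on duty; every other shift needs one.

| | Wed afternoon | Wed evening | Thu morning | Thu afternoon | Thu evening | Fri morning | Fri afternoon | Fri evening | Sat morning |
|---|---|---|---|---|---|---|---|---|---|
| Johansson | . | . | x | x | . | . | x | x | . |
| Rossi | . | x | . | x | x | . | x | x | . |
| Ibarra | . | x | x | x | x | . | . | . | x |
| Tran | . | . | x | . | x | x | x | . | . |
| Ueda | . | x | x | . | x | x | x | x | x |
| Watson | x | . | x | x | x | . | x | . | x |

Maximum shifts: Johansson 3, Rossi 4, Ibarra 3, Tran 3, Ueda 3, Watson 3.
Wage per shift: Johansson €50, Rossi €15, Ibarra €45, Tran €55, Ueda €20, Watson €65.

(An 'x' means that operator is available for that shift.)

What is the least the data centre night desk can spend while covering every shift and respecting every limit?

Wed afternoon can only be covered by Watson, so that assignment is forced.
Fri morning can only be covered by Tran and Ueda, so that assignment is forced.
Picking the cheapest available operator for each shift independently would cost €295, but that ignores the shift limits.
An optimal schedule: Wed afternoon→Watson, Wed evening→Rossi+Ueda, Thu morning→Ibarra, Thu afternoon→Rossi, Thu evening→Ibarra, Fri morning→Ueda+Tran, Fri afternoon→Rossi, Fri evening→Rossi+Ueda, Sat morning→Ibarra.
Total: 65 + 15 + 20 + 45 + 15 + 45 + 20 + 55 + 15 + 15 + 20 + 45 = €375.

€375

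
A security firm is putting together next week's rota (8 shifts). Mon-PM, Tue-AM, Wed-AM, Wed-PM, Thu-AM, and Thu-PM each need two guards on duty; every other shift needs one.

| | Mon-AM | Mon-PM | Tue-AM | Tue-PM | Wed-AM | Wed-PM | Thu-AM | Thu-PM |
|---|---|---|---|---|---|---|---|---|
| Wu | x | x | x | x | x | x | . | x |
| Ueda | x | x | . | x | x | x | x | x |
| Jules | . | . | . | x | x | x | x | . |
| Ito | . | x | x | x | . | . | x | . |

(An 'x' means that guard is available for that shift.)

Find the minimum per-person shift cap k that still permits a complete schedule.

With 4 guards and 14 worker-slots to fill, someone must work at least ⌈14/4⌉ = 4 shifts, so k ≥ 4.
k = 4 works: Mon-AM→Wu, Mon-PM→Wu+Ueda, Tue-AM→Wu+Ito, Tue-PM→Jules, Wed-AM→Ueda+Jules, Wed-PM→Ueda+Jules, Thu-AM→Jules+Ito, Thu-PM→Wu+Ueda.
Loads: Wu 4, Ueda 4, Jules 4, Ito 2 — all ≤ 4.

4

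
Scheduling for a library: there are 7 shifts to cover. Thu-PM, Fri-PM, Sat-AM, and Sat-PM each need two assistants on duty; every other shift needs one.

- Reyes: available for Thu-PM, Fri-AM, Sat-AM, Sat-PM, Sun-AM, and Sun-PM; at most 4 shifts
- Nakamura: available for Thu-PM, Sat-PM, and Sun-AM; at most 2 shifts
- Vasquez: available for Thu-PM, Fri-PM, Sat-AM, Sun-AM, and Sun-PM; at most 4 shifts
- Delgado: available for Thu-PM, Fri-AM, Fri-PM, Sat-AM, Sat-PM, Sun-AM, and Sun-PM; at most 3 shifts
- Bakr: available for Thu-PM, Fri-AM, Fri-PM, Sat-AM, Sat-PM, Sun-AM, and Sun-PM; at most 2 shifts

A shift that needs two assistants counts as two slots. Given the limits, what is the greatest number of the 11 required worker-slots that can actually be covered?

11

Total capacity across all assistants is 4+2+4+3+2 = 15, and 11 slots are needed, so at most 11 can be filled.
An assignment achieving 11: Thu-PM→Nakamura+Vasquez, Fri-AM→Reyes, Fri-PM→Vasquez+Delgado, Sat-AM→Reyes+Vasquez, Sat-PM→Reyes+Nakamura, Sun-AM→Vasquez, Sun-PM→Reyes.
Loads: Reyes 4/4, Nakamura 2/2, Vasquez 4/4, Delgado 1/3, Bakr 0/2.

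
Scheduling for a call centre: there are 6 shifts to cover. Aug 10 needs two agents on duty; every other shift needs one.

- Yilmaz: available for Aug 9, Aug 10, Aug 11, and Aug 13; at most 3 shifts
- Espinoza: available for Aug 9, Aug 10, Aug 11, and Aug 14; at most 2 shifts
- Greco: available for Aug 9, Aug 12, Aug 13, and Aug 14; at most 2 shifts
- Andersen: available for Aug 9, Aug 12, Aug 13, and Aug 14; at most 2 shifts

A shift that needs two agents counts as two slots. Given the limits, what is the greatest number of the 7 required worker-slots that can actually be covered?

7

Total capacity across all agents is 3+2+2+2 = 9, and 7 slots are needed, so at most 7 can be filled.
An assignment achieving 7: Aug 9→Greco, Aug 10→Yilmaz+Espinoza, Aug 11→Yilmaz, Aug 12→Greco, Aug 13→Yilmaz, Aug 14→Espinoza.
Loads: Yilmaz 3/3, Espinoza 2/2, Greco 2/2, Andersen 0/2.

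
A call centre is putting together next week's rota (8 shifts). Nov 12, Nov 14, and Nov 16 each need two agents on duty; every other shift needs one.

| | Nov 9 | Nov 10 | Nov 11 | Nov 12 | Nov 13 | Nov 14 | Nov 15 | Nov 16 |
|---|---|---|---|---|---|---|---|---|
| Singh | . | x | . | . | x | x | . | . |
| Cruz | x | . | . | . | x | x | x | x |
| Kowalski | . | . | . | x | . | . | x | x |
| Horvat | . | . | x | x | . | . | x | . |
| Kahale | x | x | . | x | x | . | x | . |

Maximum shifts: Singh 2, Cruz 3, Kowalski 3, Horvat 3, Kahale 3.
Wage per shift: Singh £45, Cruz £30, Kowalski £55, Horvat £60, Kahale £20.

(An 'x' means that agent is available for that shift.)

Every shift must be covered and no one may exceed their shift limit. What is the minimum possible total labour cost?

Nov 11 can only be covered by Horvat, so that assignment is forced.
Nov 14 can only be covered by Singh and Cruz, so that assignment is forced.
Nov 16 can only be covered by Cruz and Kowalski, so that assignment is forced.
Picking the cheapest available agent for each shift independently would cost £375, but that ignores the shift limits.
An optimal schedule: Nov 9→Kahale, Nov 10→Kahale, Nov 11→Horvat, Nov 12→Kahale+Kowalski, Nov 13→Singh, Nov 14→Cruz+Singh, Nov 15→Cruz, Nov 16→Cruz+Kowalski.
Total: 20 + 20 + 60 + 20 + 55 + 45 + 30 + 45 + 30 + 30 + 55 = £410.

£410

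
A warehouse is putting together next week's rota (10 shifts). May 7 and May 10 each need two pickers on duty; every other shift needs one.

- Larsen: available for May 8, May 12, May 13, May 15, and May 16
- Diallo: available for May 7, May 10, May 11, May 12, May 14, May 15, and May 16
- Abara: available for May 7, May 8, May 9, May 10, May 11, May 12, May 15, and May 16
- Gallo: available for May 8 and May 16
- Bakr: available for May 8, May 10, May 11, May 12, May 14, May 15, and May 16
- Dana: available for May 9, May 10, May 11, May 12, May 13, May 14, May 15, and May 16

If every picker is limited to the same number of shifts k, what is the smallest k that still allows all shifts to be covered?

2

With 6 pickers and 12 worker-slots to fill, someone must work at least ⌈12/6⌉ = 2 shifts, so k ≥ 2.
k = 2 works: May 7→Diallo+Abara, May 8→Gallo, May 9→Abara, May 10→Bakr+Dana, May 11→Bakr, May 12→Larsen, May 13→Larsen, May 14→Diallo, May 15→Dana, May 16→Gallo.
Loads: Larsen 2, Diallo 2, Abara 2, Gallo 2, Bakr 2, Dana 2 — all ≤ 2.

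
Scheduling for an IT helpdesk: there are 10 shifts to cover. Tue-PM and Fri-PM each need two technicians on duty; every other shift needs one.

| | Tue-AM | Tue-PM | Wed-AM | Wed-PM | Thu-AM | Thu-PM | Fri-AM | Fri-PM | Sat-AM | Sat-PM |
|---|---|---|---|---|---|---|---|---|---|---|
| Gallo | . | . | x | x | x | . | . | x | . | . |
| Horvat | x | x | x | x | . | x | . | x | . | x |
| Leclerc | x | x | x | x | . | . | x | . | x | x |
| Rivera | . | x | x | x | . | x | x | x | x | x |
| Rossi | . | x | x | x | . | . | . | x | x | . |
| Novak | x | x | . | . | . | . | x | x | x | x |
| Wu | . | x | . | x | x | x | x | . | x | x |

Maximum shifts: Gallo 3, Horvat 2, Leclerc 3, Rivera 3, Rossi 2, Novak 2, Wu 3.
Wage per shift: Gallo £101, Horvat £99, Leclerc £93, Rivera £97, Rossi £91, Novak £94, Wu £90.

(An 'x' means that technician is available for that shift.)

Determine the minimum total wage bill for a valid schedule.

£1113

Picking the cheapest available technician for each shift independently would cost £1090, but that ignores the shift limits.
An optimal schedule: Tue-AM→Leclerc, Tue-PM→Novak+Rivera, Wed-AM→Rossi, Wed-PM→Leclerc, Thu-AM→Wu, Thu-PM→Wu, Fri-AM→Wu, Fri-PM→Novak+Rivera, Sat-AM→Rossi, Sat-PM→Leclerc.
Total: 93 + 94 + 97 + 91 + 93 + 90 + 90 + 90 + 94 + 97 + 91 + 93 = £1113.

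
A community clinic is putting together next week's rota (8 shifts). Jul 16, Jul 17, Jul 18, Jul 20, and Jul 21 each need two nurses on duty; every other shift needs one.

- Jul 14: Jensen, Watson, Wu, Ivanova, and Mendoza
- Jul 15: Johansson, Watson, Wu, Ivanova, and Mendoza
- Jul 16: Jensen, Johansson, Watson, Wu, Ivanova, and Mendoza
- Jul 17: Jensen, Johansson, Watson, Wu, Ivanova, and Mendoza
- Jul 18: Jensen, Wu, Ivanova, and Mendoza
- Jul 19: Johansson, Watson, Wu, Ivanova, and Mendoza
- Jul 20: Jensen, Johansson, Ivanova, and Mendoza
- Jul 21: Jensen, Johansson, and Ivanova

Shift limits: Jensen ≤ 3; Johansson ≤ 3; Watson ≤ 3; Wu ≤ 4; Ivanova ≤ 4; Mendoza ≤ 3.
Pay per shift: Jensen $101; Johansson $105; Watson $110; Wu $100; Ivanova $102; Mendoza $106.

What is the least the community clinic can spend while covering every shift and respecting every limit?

Picking the cheapest available nurse for each shift independently would cost $1309, but that ignores the shift limits.
An optimal schedule: Jul 14→Wu, Jul 15→Wu, Jul 16→Ivanova+Johansson, Jul 17→Ivanova+Johansson, Jul 18→Wu+Jensen, Jul 19→Wu, Jul 20→Jensen+Ivanova, Jul 21→Jensen+Ivanova.
Total: 100 + 100 + 102 + 105 + 102 + 105 + 100 + 101 + 100 + 101 + 102 + 101 + 102 = $1321.

$1321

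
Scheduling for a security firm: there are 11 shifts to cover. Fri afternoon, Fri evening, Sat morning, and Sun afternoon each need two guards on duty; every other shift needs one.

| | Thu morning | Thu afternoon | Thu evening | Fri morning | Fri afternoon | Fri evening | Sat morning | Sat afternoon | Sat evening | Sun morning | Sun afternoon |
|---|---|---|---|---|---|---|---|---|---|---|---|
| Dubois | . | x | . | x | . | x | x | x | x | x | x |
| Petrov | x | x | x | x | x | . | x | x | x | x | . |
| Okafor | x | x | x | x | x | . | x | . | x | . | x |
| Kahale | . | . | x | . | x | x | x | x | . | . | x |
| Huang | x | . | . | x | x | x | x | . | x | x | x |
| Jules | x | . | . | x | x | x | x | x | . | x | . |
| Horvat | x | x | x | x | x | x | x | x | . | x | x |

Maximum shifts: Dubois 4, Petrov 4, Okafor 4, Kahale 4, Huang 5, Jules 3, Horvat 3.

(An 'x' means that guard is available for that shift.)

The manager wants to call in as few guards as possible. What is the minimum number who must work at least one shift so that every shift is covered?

4

15 slots to fill and no one can take more than 5, so at least ⌈15/5⌉ = 3 guards are needed.
Any 3 guards together have capacity at most 5+4+4 = 13 < 15 slots, so 3 can never suffice.
Dubois, Petrov, Okafor, and Kahale alone can cover everything: Thu morning→Petrov, Thu afternoon→Dubois, Thu evening→Petrov, Fri morning→Dubois, Fri afternoon→Petrov+Okafor, Fri evening→Dubois+Kahale, Sat morning→Okafor+Kahale, Sat afternoon→Petrov, Sat evening→Okafor, Sun morning→Dubois, Sun afternoon→Okafor+Kahale.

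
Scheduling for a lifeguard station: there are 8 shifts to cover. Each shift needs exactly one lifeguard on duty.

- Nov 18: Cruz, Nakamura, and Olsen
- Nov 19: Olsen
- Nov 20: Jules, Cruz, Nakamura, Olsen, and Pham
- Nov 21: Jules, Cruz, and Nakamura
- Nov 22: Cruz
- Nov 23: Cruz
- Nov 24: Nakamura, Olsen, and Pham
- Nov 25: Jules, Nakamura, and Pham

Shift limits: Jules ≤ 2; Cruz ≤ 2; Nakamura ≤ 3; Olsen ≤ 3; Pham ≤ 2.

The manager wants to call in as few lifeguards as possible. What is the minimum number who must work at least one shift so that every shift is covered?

3

8 slots to fill and no one can take more than 3, so at least ⌈8/3⌉ = 3 lifeguards are needed.
Cruz, Nakamura, and Olsen alone can cover everything: Nov 18→Olsen, Nov 19→Olsen, Nov 20→Olsen, Nov 21→Nakamura, Nov 22→Cruz, Nov 23→Cruz, Nov 24→Nakamura, Nov 25→Nakamura.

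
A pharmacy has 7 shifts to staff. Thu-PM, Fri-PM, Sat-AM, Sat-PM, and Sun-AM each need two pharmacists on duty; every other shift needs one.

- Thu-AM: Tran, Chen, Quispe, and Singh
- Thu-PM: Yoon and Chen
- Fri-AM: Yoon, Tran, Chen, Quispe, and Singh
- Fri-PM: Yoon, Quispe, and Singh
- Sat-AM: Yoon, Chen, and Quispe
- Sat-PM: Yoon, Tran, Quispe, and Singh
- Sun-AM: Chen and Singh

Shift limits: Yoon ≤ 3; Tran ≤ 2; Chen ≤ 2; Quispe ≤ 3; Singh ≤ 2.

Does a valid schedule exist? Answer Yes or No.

Thu-PM can only be covered by Yoon and Chen, so that assignment is forced.
Sun-AM can only be covered by Chen and Singh, so that assignment is forced.
One valid schedule: Thu-AM→Tran, Thu-PM→Yoon+Chen, Fri-AM→Tran, Fri-PM→Yoon+Quispe, Sat-AM→Yoon+Quispe, Sat-PM→Quispe+Singh, Sun-AM→Chen+Singh.
Loads: Yoon 3/3, Tran 2/2, Chen 2/2, Quispe 3/3, Singh 2/2 — all within limits.

Yes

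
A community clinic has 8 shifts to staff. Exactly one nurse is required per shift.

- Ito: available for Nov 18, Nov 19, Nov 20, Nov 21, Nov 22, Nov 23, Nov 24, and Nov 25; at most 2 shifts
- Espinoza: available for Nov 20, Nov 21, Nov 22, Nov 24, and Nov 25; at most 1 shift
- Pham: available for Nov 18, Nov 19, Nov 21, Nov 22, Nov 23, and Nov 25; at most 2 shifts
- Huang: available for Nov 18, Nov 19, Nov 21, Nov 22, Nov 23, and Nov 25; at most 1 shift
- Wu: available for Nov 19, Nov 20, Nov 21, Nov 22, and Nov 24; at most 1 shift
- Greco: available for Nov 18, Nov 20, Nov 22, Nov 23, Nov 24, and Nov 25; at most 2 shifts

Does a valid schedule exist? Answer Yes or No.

One valid schedule: Nov 18→Ito, Nov 19→Ito, Nov 20→Espinoza, Nov 21→Pham, Nov 22→Greco, Nov 23→Pham, Nov 24→Wu, Nov 25→Huang.
Loads: Ito 2/2, Espinoza 1/1, Pham 2/2, Huang 1/1, Wu 1/1, Greco 1/2 — all within limits.

Yes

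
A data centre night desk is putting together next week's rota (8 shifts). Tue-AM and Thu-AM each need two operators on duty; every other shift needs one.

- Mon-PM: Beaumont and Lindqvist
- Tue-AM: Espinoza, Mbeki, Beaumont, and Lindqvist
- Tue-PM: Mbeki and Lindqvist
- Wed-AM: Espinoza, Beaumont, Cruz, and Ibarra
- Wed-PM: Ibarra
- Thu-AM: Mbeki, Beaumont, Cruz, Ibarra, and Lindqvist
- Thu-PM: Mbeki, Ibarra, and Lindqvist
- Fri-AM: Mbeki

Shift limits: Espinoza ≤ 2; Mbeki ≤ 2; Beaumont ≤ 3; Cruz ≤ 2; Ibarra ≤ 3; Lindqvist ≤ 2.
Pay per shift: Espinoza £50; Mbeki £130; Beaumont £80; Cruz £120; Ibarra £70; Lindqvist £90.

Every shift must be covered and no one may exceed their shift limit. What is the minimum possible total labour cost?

£770

Wed-PM can only be covered by Ibarra, so that assignment is forced.
Fri-AM can only be covered by Mbeki, so that assignment is forced.
Picking the cheapest available operator for each shift independently would cost £770, and that bound is achievable.
An optimal schedule: Mon-PM→Beaumont, Tue-AM→Espinoza+Beaumont, Tue-PM→Lindqvist, Wed-AM→Espinoza, Wed-PM→Ibarra, Thu-AM→Ibarra+Beaumont, Thu-PM→Ibarra, Fri-AM→Mbeki.
Total: 80 + 50 + 80 + 90 + 50 + 70 + 70 + 80 + 70 + 130 = £770.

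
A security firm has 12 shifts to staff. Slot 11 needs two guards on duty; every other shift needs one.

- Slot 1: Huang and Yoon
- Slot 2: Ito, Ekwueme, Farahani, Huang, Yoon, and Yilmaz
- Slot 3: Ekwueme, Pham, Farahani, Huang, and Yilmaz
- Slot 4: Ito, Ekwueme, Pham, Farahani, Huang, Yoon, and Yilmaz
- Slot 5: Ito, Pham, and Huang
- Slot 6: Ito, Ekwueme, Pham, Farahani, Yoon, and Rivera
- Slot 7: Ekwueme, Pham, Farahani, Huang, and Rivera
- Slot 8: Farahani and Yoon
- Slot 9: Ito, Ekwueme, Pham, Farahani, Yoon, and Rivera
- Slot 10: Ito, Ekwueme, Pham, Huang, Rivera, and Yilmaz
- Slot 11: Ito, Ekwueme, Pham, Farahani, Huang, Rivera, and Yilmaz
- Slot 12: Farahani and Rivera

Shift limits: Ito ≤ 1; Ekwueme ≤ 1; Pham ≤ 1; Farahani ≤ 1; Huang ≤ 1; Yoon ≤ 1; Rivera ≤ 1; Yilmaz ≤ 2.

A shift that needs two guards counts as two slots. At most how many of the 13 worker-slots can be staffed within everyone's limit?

9

Total capacity across all guards is 1+1+1+1+1+1+1+2 = 9, and 13 slots are needed, so at most 9 can be filled.
An assignment achieving 9: Slot 1→Huang, Slot 2→Yoon, Slot 3→Ekwueme, Slot 4→Yilmaz, Slot 5→Ito, Slot 7→Pham, Slot 8→Farahani, Slot 10→Yilmaz, Slot 12→Rivera.
Loads: Ito 1/1, Ekwueme 1/1, Pham 1/1, Farahani 1/1, Huang 1/1, Yoon 1/1, Rivera 1/1, Yilmaz 2/2.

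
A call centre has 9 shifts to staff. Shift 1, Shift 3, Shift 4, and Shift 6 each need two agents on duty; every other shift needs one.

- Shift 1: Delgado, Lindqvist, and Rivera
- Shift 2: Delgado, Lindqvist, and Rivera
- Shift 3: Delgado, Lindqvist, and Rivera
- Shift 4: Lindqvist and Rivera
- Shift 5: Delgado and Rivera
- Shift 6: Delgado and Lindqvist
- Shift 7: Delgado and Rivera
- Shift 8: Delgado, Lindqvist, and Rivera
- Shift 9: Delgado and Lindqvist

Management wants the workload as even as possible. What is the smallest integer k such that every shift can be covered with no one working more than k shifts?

5

With 3 agents and 13 worker-slots to fill, someone must work at least ⌈13/3⌉ = 5 shifts, so k ≥ 5.
k = 5 works: Shift 1→Delgado+Lindqvist, Shift 2→Lindqvist, Shift 3→Lindqvist+Rivera, Shift 4→Lindqvist+Rivera, Shift 5→Delgado, Shift 6→Delgado+Lindqvist, Shift 7→Delgado, Shift 8→Rivera, Shift 9→Delgado.
Loads: Delgado 5, Lindqvist 5, Rivera 3 — all ≤ 5.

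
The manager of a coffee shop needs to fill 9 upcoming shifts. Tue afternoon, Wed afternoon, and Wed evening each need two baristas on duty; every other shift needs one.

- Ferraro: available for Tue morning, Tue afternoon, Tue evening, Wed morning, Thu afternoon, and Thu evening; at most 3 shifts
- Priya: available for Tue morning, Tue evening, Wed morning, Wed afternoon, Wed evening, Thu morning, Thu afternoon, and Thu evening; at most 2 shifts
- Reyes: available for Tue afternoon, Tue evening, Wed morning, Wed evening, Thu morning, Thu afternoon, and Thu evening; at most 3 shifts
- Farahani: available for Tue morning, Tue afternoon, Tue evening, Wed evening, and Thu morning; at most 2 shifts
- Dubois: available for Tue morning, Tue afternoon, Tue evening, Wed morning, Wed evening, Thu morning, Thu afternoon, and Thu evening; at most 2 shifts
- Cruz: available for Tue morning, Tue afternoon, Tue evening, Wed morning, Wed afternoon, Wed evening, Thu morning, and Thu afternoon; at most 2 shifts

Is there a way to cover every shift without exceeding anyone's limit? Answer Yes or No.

Wed afternoon can only be covered by Priya and Cruz, so that assignment is forced.
One valid schedule: Tue morning→Ferraro, Tue afternoon→Reyes+Farahani, Tue evening→Reyes, Wed morning→Ferraro, Wed afternoon→Priya+Cruz, Wed evening→Farahani+Dubois, Thu morning→Priya, Thu afternoon→Reyes, Thu evening→Ferraro.
Loads: Ferraro 3/3, Priya 2/2, Reyes 3/3, Farahani 2/2, Dubois 1/2, Cruz 1/2 — all within limits.

Yes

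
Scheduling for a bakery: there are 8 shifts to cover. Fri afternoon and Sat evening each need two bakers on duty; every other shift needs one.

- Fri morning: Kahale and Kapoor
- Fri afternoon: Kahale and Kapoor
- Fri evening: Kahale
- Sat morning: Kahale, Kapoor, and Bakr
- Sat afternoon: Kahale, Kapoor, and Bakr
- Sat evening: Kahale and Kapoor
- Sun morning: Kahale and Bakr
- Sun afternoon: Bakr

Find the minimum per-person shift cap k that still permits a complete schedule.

4

With 3 bakers and 10 worker-slots to fill, someone must work at least ⌈10/3⌉ = 4 shifts, so k ≥ 4.
k = 4 works: Fri morning→Kahale, Fri afternoon→Kahale+Kapoor, Fri evening→Kahale, Sat morning→Kapoor, Sat afternoon→Kapoor, Sat evening→Kahale+Kapoor, Sun morning→Bakr, Sun afternoon→Bakr.
Loads: Kahale 4, Kapoor 4, Bakr 2 — all ≤ 4.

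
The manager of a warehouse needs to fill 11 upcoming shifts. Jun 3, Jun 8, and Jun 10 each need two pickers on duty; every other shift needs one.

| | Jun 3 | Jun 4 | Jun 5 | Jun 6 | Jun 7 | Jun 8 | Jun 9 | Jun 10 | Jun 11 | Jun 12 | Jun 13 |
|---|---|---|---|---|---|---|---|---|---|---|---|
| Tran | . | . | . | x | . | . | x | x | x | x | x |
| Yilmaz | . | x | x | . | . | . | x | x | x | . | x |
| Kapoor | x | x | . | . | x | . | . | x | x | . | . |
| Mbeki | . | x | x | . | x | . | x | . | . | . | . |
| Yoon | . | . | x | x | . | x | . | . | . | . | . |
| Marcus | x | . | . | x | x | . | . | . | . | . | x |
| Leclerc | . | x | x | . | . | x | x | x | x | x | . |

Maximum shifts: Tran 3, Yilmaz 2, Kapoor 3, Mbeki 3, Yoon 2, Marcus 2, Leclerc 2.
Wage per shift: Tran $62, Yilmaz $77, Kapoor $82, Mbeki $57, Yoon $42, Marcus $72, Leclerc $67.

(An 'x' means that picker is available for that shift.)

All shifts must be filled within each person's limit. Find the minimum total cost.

$878

Jun 3 can only be covered by Kapoor and Marcus, so that assignment is forced.
Jun 8 can only be covered by Yoon and Leclerc, so that assignment is forced.
Picking the cheapest available picker for each shift independently would cost $833, but that ignores the shift limits.
An optimal schedule: Jun 3→Marcus+Kapoor, Jun 4→Mbeki, Jun 5→Mbeki, Jun 6→Yoon, Jun 7→Mbeki, Jun 8→Yoon+Leclerc, Jun 9→Tran, Jun 10→Leclerc+Yilmaz, Jun 11→Tran, Jun 12→Tran, Jun 13→Marcus.
Total: 72 + 82 + 57 + 57 + 42 + 57 + 42 + 67 + 62 + 67 + 77 + 62 + 62 + 72 = $878.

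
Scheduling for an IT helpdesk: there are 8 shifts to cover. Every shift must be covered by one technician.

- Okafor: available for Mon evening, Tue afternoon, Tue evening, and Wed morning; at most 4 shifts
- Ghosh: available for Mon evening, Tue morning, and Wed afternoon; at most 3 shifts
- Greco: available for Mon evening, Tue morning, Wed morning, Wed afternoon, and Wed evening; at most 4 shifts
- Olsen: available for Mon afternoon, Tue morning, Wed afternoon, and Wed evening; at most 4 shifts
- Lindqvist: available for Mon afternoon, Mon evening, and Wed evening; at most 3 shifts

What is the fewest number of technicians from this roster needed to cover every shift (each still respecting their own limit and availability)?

2

8 slots to fill and no one can take more than 4, so at least ⌈8/4⌉ = 2 technicians are needed.
Okafor and Olsen alone can cover everything: Mon afternoon→Olsen, Mon evening→Okafor, Tue morning→Olsen, Tue afternoon→Okafor, Tue evening→Okafor, Wed morning→Okafor, Wed afternoon→Olsen, Wed evening→Olsen.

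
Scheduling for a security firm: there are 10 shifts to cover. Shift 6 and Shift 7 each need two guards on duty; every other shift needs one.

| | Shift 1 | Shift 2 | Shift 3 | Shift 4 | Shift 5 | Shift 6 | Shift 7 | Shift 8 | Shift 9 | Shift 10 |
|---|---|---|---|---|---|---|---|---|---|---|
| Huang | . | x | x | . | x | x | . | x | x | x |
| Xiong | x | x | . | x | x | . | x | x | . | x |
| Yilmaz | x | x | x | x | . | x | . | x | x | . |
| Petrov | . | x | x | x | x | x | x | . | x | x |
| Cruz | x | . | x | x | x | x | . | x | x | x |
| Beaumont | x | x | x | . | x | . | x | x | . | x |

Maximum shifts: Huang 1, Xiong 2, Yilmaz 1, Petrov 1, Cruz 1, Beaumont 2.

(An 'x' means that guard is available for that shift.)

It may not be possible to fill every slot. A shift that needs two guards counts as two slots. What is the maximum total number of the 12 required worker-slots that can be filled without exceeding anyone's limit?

Total capacity across all guards is 1+2+1+1+1+2 = 8, and 12 slots are needed, so at most 8 can be filled.
An assignment achieving 8: Shift 1→Xiong, Shift 2→Beaumont, Shift 3→Beaumont, Shift 4→Yilmaz, Shift 6→Huang+Cruz, Shift 7→Xiong+Petrov.
Loads: Huang 1/1, Xiong 2/2, Yilmaz 1/1, Petrov 1/1, Cruz 1/1, Beaumont 2/2.

8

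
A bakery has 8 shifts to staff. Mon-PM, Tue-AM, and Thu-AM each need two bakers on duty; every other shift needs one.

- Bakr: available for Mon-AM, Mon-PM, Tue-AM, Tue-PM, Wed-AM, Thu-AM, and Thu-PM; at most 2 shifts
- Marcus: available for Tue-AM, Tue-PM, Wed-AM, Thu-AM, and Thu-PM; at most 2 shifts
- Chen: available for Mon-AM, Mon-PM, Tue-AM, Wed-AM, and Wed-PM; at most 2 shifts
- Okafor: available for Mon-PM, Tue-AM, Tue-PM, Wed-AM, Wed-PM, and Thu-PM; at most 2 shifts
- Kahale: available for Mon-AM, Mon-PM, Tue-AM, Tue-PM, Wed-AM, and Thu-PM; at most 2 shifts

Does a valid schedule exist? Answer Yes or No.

Total capacity is 2+2+2+2+2 = 10 but 11 worker-slots are needed — infeasible.

No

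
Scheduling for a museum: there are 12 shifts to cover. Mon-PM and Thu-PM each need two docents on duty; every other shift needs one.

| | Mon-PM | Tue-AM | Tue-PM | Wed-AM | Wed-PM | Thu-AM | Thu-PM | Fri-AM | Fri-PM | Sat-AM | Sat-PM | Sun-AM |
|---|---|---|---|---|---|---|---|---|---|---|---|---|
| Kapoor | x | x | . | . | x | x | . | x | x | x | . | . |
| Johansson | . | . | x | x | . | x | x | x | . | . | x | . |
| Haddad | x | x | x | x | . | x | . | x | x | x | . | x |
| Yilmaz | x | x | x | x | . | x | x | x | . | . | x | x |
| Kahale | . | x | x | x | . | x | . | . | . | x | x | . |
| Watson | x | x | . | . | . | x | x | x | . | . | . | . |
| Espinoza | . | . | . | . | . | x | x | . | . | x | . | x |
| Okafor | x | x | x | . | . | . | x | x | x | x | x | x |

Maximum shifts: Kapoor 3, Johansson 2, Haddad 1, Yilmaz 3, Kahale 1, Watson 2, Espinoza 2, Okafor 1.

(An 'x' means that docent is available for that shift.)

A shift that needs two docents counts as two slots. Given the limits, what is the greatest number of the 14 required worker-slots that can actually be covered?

14

Total capacity across all docents is 3+2+1+3+1+2+2+1 = 15, and 14 slots are needed, so at most 14 can be filled.
An assignment achieving 14: Mon-PM→Kapoor+Yilmaz, Tue-AM→Watson, Tue-PM→Yilmaz, Wed-AM→Johansson, Wed-PM→Kapoor, Thu-AM→Espinoza, Thu-PM→Yilmaz+Watson, Fri-AM→Okafor, Fri-PM→Kapoor, Sat-AM→Kahale, Sat-PM→Johansson, Sun-AM→Haddad.
Loads: Kapoor 3/3, Johansson 2/2, Haddad 1/1, Yilmaz 3/3, Kahale 1/1, Watson 2/2, Espinoza 1/2, Okafor 1/1.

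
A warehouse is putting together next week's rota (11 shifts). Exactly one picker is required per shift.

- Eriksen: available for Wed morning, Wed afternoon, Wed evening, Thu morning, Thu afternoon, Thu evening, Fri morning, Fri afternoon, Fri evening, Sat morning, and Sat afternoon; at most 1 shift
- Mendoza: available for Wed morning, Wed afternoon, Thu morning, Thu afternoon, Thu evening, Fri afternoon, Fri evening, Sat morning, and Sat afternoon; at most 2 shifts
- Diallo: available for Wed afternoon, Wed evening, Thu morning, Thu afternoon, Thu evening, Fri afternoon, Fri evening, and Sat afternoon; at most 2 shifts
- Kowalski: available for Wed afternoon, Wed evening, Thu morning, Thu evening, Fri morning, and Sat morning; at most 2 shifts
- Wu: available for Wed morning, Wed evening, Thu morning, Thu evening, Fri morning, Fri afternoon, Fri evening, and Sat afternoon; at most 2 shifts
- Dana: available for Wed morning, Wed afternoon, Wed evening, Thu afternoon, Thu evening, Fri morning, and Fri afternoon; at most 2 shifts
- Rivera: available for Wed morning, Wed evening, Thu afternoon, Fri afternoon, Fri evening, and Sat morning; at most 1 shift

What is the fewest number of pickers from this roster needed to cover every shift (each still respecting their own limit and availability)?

6

11 slots to fill and no one can take more than 2, so at least ⌈11/2⌉ = 6 pickers are needed.
Eriksen, Mendoza, Diallo, Kowalski, Wu, and Dana alone can cover everything: Wed morning→Mendoza, Wed afternoon→Kowalski, Wed evening→Wu, Thu morning→Wu, Thu afternoon→Mendoza, Thu evening→Dana, Fri morning→Kowalski, Fri afternoon→Dana, Fri evening→Diallo, Sat morning→Eriksen, Sat afternoon→Diallo.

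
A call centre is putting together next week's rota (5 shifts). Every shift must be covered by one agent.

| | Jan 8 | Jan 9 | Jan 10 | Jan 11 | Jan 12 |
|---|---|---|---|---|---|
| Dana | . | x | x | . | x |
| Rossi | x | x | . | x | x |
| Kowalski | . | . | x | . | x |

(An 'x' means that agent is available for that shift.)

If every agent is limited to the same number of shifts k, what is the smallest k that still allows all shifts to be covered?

With 3 agents and 5 worker-slots to fill, someone must work at least ⌈5/3⌉ = 2 shifts, so k ≥ 2.
k = 2 works: Jan 8→Rossi, Jan 9→Dana, Jan 10→Dana, Jan 11→Rossi, Jan 12→Kowalski.
Loads: Dana 2, Rossi 2, Kowalski 1 — all ≤ 2.

2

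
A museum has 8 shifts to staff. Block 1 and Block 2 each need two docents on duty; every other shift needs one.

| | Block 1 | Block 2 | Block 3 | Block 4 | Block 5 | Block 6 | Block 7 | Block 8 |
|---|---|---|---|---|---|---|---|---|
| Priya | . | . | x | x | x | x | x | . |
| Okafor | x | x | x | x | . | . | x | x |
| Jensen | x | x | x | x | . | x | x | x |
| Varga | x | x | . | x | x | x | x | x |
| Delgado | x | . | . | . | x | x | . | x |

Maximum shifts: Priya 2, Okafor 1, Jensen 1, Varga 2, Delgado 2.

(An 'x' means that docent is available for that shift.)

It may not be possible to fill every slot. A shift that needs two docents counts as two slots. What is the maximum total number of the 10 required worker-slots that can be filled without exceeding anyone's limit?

Total capacity across all docents is 2+1+1+2+2 = 8, and 10 slots are needed, so at most 8 can be filled.
An assignment achieving 8: Block 1→Varga+Delgado, Block 2→Okafor+Jensen, Block 3→Priya, Block 4→Varga, Block 5→Priya, Block 6→Delgado.
Loads: Priya 2/2, Okafor 1/1, Jensen 1/1, Varga 2/2, Delgado 2/2.

8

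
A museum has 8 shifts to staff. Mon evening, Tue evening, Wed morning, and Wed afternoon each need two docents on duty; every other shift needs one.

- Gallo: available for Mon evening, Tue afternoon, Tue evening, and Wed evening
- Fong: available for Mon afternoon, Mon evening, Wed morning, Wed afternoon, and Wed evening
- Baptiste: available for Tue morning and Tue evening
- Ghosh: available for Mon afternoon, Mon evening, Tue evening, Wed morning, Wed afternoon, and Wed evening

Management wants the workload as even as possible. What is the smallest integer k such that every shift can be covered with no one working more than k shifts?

4

With 4 docents and 12 worker-slots to fill, someone must work at least ⌈12/4⌉ = 3 shifts, so k ≥ 3.
k = 3 is infeasible (exhaustive check).
k = 4 works: Mon afternoon→Fong, Mon evening→Gallo+Fong, Tue morning→Baptiste, Tue afternoon→Gallo, Tue evening→Gallo+Baptiste, Wed morning→Fong+Ghosh, Wed afternoon→Fong+Ghosh, Wed evening→Gallo.
Loads: Gallo 4, Fong 4, Baptiste 2, Ghosh 2 — all ≤ 4.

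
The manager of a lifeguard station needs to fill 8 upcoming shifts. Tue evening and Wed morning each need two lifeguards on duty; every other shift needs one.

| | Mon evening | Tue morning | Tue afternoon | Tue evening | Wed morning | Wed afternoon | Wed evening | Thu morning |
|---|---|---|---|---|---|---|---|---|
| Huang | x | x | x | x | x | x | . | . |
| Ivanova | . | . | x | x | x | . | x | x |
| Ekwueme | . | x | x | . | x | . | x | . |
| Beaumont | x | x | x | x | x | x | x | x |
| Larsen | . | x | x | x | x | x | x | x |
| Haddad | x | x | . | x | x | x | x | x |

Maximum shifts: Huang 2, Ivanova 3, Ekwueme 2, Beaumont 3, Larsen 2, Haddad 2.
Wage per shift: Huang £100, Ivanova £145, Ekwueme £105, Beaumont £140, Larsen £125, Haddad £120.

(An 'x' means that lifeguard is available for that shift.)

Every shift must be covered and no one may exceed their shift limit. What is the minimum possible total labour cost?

Picking the cheapest available lifeguard for each shift independently would cost £1050, but that ignores the shift limits.
An optimal schedule: Mon evening→Huang, Tue morning→Ekwueme, Tue afternoon→Ekwueme, Tue evening→Larsen+Beaumont, Wed morning→Larsen+Beaumont, Wed afternoon→Huang, Wed evening→Haddad, Thu morning→Haddad.
Total: 100 + 105 + 105 + 125 + 140 + 125 + 140 + 100 + 120 + 120 = £1180.

£1180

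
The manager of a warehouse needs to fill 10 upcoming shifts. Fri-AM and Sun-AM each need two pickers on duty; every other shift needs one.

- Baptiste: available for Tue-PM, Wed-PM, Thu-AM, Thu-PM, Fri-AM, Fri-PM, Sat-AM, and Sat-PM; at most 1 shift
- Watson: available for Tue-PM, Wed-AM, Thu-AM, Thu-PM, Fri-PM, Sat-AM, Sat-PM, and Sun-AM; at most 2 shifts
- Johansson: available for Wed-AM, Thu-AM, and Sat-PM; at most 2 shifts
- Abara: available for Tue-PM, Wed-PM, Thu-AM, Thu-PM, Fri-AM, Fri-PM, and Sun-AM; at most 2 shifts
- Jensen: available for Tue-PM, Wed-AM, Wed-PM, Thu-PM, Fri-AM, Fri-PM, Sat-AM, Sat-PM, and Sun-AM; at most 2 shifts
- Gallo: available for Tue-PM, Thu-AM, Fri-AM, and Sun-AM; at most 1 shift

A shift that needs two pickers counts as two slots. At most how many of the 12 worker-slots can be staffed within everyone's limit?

10

Total capacity across all pickers is 1+2+2+2+2+1 = 10, and 12 slots are needed, so at most 10 can be filled.
An assignment achieving 10: Wed-AM→Watson, Wed-PM→Baptiste, Thu-AM→Johansson, Thu-PM→Abara, Fri-AM→Abara+Jensen, Fri-PM→Jensen, Sat-AM→Watson, Sat-PM→Johansson, Sun-AM→Gallo.
Loads: Baptiste 1/1, Watson 2/2, Johansson 2/2, Abara 2/2, Jensen 2/2, Gallo 1/1.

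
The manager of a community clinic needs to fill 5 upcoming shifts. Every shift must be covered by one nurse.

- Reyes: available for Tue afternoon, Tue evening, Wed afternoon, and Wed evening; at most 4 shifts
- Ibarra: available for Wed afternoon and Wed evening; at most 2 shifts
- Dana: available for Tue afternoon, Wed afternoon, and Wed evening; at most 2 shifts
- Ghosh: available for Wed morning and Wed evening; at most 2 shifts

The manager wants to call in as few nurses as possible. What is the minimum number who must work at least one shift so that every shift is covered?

2

5 slots to fill and no one can take more than 4, so at least ⌈5/4⌉ = 2 nurses are needed.
Reyes and Ghosh alone can cover everything: Tue afternoon→Reyes, Tue evening→Reyes, Wed morning→Ghosh, Wed afternoon→Reyes, Wed evening→Reyes.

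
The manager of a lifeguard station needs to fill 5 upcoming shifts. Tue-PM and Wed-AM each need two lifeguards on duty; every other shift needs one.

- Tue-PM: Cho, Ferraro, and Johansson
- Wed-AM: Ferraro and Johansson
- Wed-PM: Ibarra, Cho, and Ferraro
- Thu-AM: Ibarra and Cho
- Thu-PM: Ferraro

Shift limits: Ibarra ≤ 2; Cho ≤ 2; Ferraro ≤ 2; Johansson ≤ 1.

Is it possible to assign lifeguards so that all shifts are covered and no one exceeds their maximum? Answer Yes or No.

No

Total capacity is 7 and 7 slots are needed, so capacity alone doesn't rule it out.
Shifts {Tue-PM, Wed-AM, Thu-PM} need 5 worker-slots in total, but the lifeguards available for any of those shifts (Cho, Ferraro, and Johansson) can supply at most 4 among them. So no valid schedule exists.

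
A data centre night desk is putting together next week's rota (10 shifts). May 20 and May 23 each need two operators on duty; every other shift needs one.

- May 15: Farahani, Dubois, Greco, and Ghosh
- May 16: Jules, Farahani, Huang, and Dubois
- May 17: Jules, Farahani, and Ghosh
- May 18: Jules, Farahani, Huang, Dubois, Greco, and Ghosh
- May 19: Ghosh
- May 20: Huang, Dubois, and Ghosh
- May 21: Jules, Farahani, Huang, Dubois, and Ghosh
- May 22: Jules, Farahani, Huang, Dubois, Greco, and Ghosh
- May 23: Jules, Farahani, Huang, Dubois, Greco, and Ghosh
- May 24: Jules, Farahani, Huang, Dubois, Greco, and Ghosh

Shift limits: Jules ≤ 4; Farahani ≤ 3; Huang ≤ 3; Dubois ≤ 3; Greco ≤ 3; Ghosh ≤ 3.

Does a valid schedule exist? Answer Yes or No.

Yes

May 19 can only be covered by Ghosh, so that assignment is forced.
One valid schedule: May 15→Farahani, May 16→Jules, May 17→Jules, May 18→Jules, May 19→Ghosh, May 20→Huang+Dubois, May 21→Jules, May 22→Farahani, May 23→Huang+Dubois, May 24→Farahani.
Loads: Jules 4/4, Farahani 3/3, Huang 2/3, Dubois 2/3, Greco 0/3, Ghosh 1/3 — all within limits.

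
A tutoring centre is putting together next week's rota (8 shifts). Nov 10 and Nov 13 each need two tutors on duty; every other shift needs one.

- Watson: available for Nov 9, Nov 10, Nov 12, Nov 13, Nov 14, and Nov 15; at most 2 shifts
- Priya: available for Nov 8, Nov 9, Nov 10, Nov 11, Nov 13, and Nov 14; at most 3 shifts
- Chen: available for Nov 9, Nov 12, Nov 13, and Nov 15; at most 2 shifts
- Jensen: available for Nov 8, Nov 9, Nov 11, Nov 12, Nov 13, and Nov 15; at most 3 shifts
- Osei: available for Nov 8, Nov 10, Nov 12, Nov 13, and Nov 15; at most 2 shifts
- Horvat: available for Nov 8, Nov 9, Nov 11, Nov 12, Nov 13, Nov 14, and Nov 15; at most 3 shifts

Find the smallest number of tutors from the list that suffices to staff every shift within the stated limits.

4

10 slots to fill and no one can take more than 3, so at least ⌈10/3⌉ = 4 tutors are needed.
Watson, Priya, Chen, and Jensen alone can cover everything: Nov 8→Priya, Nov 9→Jensen, Nov 10→Watson+Priya, Nov 11→Priya, Nov 12→Chen, Nov 13→Chen+Jensen, Nov 14→Watson, Nov 15→Jensen.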